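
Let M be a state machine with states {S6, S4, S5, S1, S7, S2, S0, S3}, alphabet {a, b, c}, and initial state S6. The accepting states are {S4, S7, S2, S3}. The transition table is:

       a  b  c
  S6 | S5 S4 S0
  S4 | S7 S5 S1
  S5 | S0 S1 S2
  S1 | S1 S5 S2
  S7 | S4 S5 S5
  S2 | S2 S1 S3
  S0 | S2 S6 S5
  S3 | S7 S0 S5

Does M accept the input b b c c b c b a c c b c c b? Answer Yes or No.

Trace: S6 -b-> S4 -b-> S5 -c-> S2 -c-> S3 -b-> S0 -c-> S5 -b-> S1 -a-> S1 -c-> S2 -c-> S3 -b-> S0 -c-> S5 -c-> S2 -b-> S1
End state S1 is not accepting.

No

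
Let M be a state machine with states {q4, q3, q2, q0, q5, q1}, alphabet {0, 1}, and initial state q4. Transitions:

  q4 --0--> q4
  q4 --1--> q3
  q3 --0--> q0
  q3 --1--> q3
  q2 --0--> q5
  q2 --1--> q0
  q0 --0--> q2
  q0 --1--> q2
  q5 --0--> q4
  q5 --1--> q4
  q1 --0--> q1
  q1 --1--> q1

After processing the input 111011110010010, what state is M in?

q0

start at q4
read '1': q4 → q3
read '1': q3 → q3
read '1': q3 → q3
read '0': q3 → q0
read '1': q0 → q2
read '1': q2 → q0
read '1': q0 → q2
read '1': q2 → q0
read '0': q0 → q2
read '0': q2 → q5
read '1': q5 → q4
read '0': q4 → q4
read '0': q4 → q4
read '1': q4 → q3
read '0': q3 → q0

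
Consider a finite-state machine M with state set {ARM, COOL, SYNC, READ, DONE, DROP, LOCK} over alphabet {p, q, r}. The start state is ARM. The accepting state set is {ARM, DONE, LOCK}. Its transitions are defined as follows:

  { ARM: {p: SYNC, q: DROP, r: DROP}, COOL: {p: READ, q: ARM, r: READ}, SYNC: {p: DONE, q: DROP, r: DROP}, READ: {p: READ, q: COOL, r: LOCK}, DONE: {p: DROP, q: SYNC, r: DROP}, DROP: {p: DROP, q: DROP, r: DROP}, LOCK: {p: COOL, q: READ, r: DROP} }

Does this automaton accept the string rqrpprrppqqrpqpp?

start at ARM
read 'r': ARM → DROP
read 'q': DROP → DROP
read 'r': DROP → DROP
read 'p': DROP → DROP
read 'p': DROP → DROP
read 'r': DROP → DROP
read 'r': DROP → DROP
read 'p': DROP → DROP
read 'p': DROP → DROP
read 'q': DROP → DROP
read 'q': DROP → DROP
read 'r': DROP → DROP
read 'p': DROP → DROP
read 'q': DROP → DROP
read 'p': DROP → DROP
read 'p': DROP → DROP
End state DROP is not accepting.

No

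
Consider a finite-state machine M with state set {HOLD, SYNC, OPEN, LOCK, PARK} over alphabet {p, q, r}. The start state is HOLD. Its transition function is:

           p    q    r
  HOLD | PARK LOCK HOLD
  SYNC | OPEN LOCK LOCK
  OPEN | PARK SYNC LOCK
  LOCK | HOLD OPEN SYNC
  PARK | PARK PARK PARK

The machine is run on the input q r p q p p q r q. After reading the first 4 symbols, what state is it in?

HOLD → LOCK → SYNC → OPEN → SYNC
After 4 symbols: SYNC.

SYNC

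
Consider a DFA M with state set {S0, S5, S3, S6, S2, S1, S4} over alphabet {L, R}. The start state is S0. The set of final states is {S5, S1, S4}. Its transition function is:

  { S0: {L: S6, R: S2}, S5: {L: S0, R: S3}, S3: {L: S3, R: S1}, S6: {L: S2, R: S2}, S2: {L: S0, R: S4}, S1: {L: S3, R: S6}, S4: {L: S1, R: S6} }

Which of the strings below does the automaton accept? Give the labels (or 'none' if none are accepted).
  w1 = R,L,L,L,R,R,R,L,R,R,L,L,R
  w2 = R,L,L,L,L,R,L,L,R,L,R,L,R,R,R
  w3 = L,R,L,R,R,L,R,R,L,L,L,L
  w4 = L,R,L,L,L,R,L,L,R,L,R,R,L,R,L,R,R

w1: Trace: S0 -R-> S2 -L-> S0 -L-> S6 -L-> S2 -R-> S4 -R-> S6 -R-> S2 -L-> S0 -R-> S2 -R-> S4 -L-> S1 -L-> S3 -R-> S1  → end S1, accepted
w2: Trace: S0 -R-> S2 -L-> S0 -L-> S6 -L-> S2 -L-> S0 -R-> S2 -L-> S0 -L-> S6 -R-> S2 -L-> S0 -R-> S2 -L-> S0 -R-> S2 -R-> S4 -R-> S6  → end S6, rejected
w3: Trace: S0 -L-> S6 -R-> S2 -L-> S0 -R-> S2 -R-> S4 -L-> S1 -R-> S6 -R-> S2 -L-> S0 -L-> S6 -L-> S2 -L-> S0  → end S0, rejected
w4: Trace: S0 -L-> S6 -R-> S2 -L-> S0 -L-> S6 -L-> S2 -R-> S4 -L-> S1 -L-> S3 -R-> S1 -L-> S3 -R-> S1 -R-> S6 -L-> S2 -R-> S4 -L-> S1 -R-> S6 -R-> S2  → end S2, rejected

w1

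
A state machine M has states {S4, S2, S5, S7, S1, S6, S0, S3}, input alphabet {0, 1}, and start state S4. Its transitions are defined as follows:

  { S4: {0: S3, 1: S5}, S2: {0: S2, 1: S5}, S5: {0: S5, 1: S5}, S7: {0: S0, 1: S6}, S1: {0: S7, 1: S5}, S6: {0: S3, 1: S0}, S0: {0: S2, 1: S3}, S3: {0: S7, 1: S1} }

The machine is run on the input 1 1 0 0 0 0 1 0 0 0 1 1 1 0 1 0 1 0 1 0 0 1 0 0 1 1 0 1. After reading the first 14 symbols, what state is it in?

Trace: S4 -1-> S5 -1-> S5 -0-> S5 -0-> S5 -0-> S5 -0-> S5 -1-> S5 -0-> S5 -0-> S5 -0-> S5 -1-> S5 -1-> S5 -1-> S5 -0-> S5
After 14 symbols: S5.

S5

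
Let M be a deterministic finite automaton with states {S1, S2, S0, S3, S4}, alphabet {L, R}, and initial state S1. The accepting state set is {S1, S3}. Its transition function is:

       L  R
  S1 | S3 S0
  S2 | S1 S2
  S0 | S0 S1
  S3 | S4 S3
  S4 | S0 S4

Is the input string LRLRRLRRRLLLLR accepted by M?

S1 → S3 → S3 → S4 → S4 → S4 → S0 → S1 → S0 → S1 → S3 → S4 → S0 → S0 → S1
End state S1 is accepting.

Yes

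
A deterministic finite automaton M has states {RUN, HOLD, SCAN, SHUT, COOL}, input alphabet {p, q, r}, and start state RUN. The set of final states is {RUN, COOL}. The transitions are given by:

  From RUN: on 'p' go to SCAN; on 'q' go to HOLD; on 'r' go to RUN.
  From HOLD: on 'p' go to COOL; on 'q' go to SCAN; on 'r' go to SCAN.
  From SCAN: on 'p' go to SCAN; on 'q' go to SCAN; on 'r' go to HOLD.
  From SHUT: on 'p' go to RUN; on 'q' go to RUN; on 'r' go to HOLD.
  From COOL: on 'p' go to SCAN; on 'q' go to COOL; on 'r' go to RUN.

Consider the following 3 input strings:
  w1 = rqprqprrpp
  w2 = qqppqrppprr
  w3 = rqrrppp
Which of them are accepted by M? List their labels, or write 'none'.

w1: Trace: RUN -r-> RUN -q-> HOLD -p-> COOL -r-> RUN -q-> HOLD -p-> COOL -r-> RUN -r-> RUN -p-> SCAN -p-> SCAN  → end SCAN, rejected
w2: Trace: RUN -q-> HOLD -q-> SCAN -p-> SCAN -p-> SCAN -q-> SCAN -r-> HOLD -p-> COOL -p-> SCAN -p-> SCAN -r-> HOLD -r-> SCAN  → end SCAN, rejected
w3: Trace: RUN -r-> RUN -q-> HOLD -r-> SCAN -r-> HOLD -p-> COOL -p-> SCAN -p-> SCAN  → end SCAN, rejected

none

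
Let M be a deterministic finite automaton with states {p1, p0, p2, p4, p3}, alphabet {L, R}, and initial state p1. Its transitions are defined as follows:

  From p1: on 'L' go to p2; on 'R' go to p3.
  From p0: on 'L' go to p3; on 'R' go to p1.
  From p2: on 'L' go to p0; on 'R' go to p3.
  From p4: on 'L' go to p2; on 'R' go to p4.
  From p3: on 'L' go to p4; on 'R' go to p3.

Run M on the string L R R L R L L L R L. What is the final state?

p4

start at p1
read 'L': p1 → p2
read 'R': p2 → p3
read 'R': p3 → p3
read 'L': p3 → p4
read 'R': p4 → p4
read 'L': p4 → p2
read 'L': p2 → p0
read 'L': p0 → p3
read 'R': p3 → p3
read 'L': p3 → p4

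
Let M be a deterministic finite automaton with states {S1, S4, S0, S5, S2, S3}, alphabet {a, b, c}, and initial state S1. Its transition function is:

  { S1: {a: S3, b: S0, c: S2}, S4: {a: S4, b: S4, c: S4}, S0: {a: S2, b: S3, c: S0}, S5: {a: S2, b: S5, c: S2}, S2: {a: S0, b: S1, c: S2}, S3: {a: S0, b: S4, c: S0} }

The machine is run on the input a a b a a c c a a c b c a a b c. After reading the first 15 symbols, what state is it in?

S1

Trace: S1 -a-> S3 -a-> S0 -b-> S3 -a-> S0 -a-> S2 -c-> S2 -c-> S2 -a-> S0 -a-> S2 -c-> S2 -b-> S1 -c-> S2 -a-> S0 -a-> S2 -b-> S1
After 15 symbols: S1.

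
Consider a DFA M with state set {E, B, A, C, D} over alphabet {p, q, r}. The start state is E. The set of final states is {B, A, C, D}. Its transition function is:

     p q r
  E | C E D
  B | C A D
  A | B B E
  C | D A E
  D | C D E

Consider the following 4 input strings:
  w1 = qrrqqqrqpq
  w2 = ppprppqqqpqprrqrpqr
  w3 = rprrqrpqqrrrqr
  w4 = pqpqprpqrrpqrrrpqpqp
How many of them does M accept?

w1: Trace: E -q-> E -r-> D -r-> E -q-> E -q-> E -q-> E -r-> D -q-> D -p-> C -q-> A  → end A, accepted
w2: Trace: E -p-> C -p-> D -p-> C -r-> E -p-> C -p-> D -q-> D -q-> D -q-> D -p-> C -q-> A -p-> B -r-> D -r-> E -q-> E -r-> D -p-> C -q-> A -r-> E  → end E, rejected
w3: Trace: E -r-> D -p-> C -r-> E -r-> D -q-> D -r-> E -p-> C -q-> A -q-> B -r-> D -r-> E -r-> D -q-> D -r-> E  → end E, rejected
w4: Trace: E -p-> C -q-> A -p-> B -q-> A -p-> B -r-> D -p-> C -q-> A -r-> E -r-> D -p-> C -q-> A -r-> E -r-> D -r-> E -p-> C -q-> A -p-> B -q-> A -p-> B  → end B, accepted

2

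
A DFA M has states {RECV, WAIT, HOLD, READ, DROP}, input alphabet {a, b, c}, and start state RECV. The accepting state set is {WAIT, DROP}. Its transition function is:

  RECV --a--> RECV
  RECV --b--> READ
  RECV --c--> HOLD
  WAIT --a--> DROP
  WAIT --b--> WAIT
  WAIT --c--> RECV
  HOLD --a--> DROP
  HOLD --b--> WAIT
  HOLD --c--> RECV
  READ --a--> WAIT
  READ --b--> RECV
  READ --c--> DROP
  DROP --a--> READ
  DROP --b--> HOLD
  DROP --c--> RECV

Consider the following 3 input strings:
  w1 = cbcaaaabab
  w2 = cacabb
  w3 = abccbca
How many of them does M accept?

w1: Trace: RECV -c-> HOLD -b-> WAIT -c-> RECV -a-> RECV -a-> RECV -a-> RECV -a-> RECV -b-> READ -a-> WAIT -b-> WAIT  → end WAIT, accepted
w2: Trace: RECV -c-> HOLD -a-> DROP -c-> RECV -a-> RECV -b-> READ -b-> RECV  → end RECV, rejected
w3: Trace: RECV -a-> RECV -b-> READ -c-> DROP -c-> RECV -b-> READ -c-> DROP -a-> READ  → end READ, rejected

1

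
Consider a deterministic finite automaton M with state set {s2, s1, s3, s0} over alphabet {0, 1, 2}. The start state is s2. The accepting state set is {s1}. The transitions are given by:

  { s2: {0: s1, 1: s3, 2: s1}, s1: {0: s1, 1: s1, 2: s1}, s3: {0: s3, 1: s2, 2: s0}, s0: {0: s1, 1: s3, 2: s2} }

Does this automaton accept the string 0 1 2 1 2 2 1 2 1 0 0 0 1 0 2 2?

Trace: s2 -0-> s1 -1-> s1 -2-> s1 -1-> s1 -2-> s1 -2-> s1 -1-> s1 -2-> s1 -1-> s1 -0-> s1 -0-> s1 -0-> s1 -1-> s1 -0-> s1 -2-> s1 -2-> s1
End state s1 is accepting.

Yes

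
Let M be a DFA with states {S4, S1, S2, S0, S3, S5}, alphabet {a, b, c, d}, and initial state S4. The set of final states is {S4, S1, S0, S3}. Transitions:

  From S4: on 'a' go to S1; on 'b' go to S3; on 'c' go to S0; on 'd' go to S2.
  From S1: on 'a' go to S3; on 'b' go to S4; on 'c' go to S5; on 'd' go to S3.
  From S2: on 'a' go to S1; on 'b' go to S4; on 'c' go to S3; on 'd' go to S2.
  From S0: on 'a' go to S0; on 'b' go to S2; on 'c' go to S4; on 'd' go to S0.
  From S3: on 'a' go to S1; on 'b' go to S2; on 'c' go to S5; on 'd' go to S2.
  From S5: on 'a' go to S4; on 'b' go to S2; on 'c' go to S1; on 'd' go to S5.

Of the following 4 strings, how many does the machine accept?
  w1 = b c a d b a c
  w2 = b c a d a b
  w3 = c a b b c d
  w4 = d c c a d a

w1: S4 → S3 → S5 → S4 → S2 → S4 → S1 → S5  → end S5, rejected
w2: S4 → S3 → S5 → S4 → S2 → S1 → S4  → end S4, accepted
w3: S4 → S0 → S0 → S2 → S4 → S0 → S0  → end S0, accepted
w4: S4 → S2 → S3 → S5 → S4 → S2 → S1  → end S1, accepted

3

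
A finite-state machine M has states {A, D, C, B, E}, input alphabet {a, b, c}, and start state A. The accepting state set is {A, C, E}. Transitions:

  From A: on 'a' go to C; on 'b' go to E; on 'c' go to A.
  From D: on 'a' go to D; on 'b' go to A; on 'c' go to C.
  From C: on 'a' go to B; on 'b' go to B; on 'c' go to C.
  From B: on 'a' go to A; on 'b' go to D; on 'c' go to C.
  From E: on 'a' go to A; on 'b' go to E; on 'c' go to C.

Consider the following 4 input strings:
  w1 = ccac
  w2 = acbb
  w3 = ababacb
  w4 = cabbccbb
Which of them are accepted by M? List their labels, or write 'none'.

w1: Trace: A -c-> A -c-> A -a-> C -c-> C  → end C, accepted
w2: Trace: A -a-> C -c-> C -b-> B -b-> D  → end D, rejected
w3: Trace: A -a-> C -b-> B -a-> A -b-> E -a-> A -c-> A -b-> E  → end E, accepted
w4: Trace: A -c-> A -a-> C -b-> B -b-> D -c-> C -c-> C -b-> B -b-> D  → end D, rejected

w1, w3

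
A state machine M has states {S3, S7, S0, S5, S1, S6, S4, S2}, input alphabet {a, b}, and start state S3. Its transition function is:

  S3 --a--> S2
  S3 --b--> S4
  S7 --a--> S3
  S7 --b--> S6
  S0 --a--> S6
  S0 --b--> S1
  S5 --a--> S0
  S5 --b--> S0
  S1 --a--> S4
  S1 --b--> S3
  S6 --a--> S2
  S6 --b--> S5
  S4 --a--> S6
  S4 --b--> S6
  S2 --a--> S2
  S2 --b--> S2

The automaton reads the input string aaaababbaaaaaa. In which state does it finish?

S3 → S2 → S2 → S2 → S2 → S2 → S2 → S2 → S2 → S2 → S2 → S2 → S2 → S2 → S2

S2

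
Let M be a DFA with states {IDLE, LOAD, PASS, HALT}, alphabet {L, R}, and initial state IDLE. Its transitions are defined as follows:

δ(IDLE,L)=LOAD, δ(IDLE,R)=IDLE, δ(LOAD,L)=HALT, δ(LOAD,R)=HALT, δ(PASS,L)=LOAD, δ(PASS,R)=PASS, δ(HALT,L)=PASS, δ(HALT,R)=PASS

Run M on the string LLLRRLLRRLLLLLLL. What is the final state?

IDLE → LOAD → HALT → PASS → PASS → PASS → LOAD → HALT → PASS → PASS → LOAD → HALT → PASS → LOAD → HALT → PASS → LOAD

LOAD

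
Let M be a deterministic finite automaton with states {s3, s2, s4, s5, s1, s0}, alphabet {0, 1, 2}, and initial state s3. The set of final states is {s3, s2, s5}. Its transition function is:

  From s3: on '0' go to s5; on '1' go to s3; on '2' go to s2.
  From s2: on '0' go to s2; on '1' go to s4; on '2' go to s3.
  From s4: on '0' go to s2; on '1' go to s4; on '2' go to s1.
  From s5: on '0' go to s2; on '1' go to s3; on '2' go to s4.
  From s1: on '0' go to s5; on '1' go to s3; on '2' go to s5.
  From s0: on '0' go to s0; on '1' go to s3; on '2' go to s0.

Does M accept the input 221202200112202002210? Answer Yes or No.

Yes

Trace: s3 -2-> s2 -2-> s3 -1-> s3 -2-> s2 -0-> s2 -2-> s3 -2-> s2 -0-> s2 -0-> s2 -1-> s4 -1-> s4 -2-> s1 -2-> s5 -0-> s2 -2-> s3 -0-> s5 -0-> s2 -2-> s3 -2-> s2 -1-> s4 -0-> s2
End state s2 is accepting.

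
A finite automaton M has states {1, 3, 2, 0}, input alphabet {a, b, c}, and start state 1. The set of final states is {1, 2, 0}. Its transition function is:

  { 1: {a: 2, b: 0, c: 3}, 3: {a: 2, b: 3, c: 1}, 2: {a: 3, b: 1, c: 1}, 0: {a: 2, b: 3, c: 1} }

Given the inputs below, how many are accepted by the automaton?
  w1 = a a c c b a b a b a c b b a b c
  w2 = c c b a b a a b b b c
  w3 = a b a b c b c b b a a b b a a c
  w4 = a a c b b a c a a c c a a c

3

w1:
  start at 1
  read 'a': 1 → 2
  read 'a': 2 → 3
  read 'c': 3 → 1
  read 'c': 1 → 3
  read 'b': 3 → 3
  read 'a': 3 → 2
  read 'b': 2 → 1
  read 'a': 1 → 2
  read 'b': 2 → 1
  read 'a': 1 → 2
  read 'c': 2 → 1
  read 'b': 1 → 0
  read 'b': 0 → 3
  read 'a': 3 → 2
  read 'b': 2 → 1
  read 'c': 1 → 3
  end 3, rejected
w2:
  start at 1
  read 'c': 1 → 3
  read 'c': 3 → 1
  read 'b': 1 → 0
  read 'a': 0 → 2
  read 'b': 2 → 1
  read 'a': 1 → 2
  read 'a': 2 → 3
  read 'b': 3 → 3
  read 'b': 3 → 3
  read 'b': 3 → 3
  read 'c': 3 → 1
  end 1, accepted
w3:
  start at 1
  read 'a': 1 → 2
  read 'b': 2 → 1
  read 'a': 1 → 2
  read 'b': 2 → 1
  read 'c': 1 → 3
  read 'b': 3 → 3
  read 'c': 3 → 1
  read 'b': 1 → 0
  read 'b': 0 → 3
  read 'a': 3 → 2
  read 'a': 2 → 3
  read 'b': 3 → 3
  read 'b': 3 → 3
  read 'a': 3 → 2
  read 'a': 2 → 3
  read 'c': 3 → 1
  end 1, accepted
w4:
  start at 1
  read 'a': 1 → 2
  read 'a': 2 → 3
  read 'c': 3 → 1
  read 'b': 1 → 0
  read 'b': 0 → 3
  read 'a': 3 → 2
  read 'c': 2 → 1
  read 'a': 1 → 2
  read 'a': 2 → 3
  read 'c': 3 → 1
  read 'c': 1 → 3
  read 'a': 3 → 2
  read 'a': 2 → 3
  read 'c': 3 → 1
  end 1, accepted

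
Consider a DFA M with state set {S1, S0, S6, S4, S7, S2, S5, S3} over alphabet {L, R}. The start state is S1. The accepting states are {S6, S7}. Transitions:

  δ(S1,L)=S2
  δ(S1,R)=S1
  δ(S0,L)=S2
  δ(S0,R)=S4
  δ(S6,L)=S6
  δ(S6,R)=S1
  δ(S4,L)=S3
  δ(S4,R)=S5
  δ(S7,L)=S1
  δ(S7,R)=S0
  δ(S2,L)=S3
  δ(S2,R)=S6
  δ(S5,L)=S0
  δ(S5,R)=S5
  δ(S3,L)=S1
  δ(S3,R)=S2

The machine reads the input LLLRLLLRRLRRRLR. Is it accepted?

S1 → S2 → S3 → S1 → S1 → S2 → S3 → S1 → S1 → S1 → S2 → S6 → S1 → S1 → S2 → S6
End state S6 is accepting.

Yes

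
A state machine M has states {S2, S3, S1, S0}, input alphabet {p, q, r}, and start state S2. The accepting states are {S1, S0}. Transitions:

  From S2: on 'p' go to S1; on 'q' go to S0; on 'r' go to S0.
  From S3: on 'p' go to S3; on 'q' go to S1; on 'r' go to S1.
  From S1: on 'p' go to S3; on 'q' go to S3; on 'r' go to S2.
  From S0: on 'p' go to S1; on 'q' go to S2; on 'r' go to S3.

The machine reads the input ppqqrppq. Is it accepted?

S2 → S1 → S3 → S1 → S3 → S1 → S3 → S3 → S1
End state S1 is accepting.

Yes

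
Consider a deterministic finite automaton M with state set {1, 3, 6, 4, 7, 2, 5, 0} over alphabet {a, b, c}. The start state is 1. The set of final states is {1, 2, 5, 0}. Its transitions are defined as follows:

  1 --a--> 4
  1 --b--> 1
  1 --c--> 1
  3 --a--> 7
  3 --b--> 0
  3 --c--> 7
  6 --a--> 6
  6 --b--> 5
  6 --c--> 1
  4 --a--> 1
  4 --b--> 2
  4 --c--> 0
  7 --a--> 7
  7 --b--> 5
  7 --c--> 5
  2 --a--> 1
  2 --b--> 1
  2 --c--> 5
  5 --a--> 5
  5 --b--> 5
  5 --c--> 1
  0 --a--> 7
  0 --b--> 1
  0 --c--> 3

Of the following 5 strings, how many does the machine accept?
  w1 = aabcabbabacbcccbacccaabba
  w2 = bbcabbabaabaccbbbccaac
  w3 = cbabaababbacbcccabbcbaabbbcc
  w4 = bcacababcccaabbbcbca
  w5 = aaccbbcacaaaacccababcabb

4

w1: 1 → 4 → 1 → 1 → 1 → 4 → 2 → 1 → 4 → 2 → 1 → 1 → 1 → 1 → 1 → 1 → 1 → 4 → 0 → 3 → 7 → 7 → 7 → 5 → 5 → 5  → end 5, accepted
w2: 1 → 1 → 1 → 1 → 4 → 2 → 1 → 4 → 2 → 1 → 4 → 2 → 1 → 1 → 1 → 1 → 1 → 1 → 1 → 1 → 4 → 1 → 1  → end 1, accepted
w3: 1 → 1 → 1 → 4 → 2 → 1 → 4 → 2 → 1 → 1 → 1 → 4 → 0 → 1 → 1 → 1 → 1 → 4 → 2 → 1 → 1 → 1 → 4 → 1 → 1 → 1 → 1 → 1 → 1  → end 1, accepted
w4: 1 → 1 → 1 → 4 → 0 → 7 → 5 → 5 → 5 → 1 → 1 → 1 → 4 → 1 → 1 → 1 → 1 → 1 → 1 → 1 → 4  → end 4, rejected
w5: 1 → 4 → 1 → 1 → 1 → 1 → 1 → 1 → 4 → 0 → 7 → 7 → 7 → 7 → 5 → 1 → 1 → 4 → 2 → 1 → 1 → 1 → 4 → 2 → 1  → end 1, accepted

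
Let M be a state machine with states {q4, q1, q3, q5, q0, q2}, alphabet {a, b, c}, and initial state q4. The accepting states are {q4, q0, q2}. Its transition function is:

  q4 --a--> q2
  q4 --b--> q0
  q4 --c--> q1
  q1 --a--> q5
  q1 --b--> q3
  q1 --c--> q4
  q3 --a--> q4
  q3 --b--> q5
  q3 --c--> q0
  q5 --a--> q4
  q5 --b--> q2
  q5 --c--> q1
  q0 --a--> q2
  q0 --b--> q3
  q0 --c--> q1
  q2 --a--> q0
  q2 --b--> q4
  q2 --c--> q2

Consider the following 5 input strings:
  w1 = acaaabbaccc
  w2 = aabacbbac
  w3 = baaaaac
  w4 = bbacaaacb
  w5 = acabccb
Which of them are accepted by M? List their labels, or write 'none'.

w3, w4

w1:
  start at q4
  read 'a': q4 → q2
  read 'c': q2 → q2
  read 'a': q2 → q0
  read 'a': q0 → q2
  read 'a': q2 → q0
  read 'b': q0 → q3
  read 'b': q3 → q5
  read 'a': q5 → q4
  read 'c': q4 → q1
  read 'c': q1 → q4
  read 'c': q4 → q1
  end q1, rejected
w2:
  start at q4
  read 'a': q4 → q2
  read 'a': q2 → q0
  read 'b': q0 → q3
  read 'a': q3 → q4
  read 'c': q4 → q1
  read 'b': q1 → q3
  read 'b': q3 → q5
  read 'a': q5 → q4
  read 'c': q4 → q1
  end q1, rejected
w3:
  start at q4
  read 'b': q4 → q0
  read 'a': q0 → q2
  read 'a': q2 → q0
  read 'a': q0 → q2
  read 'a': q2 → q0
  read 'a': q0 → q2
  read 'c': q2 → q2
  end q2, accepted
w4:
  start at q4
  read 'b': q4 → q0
  read 'b': q0 → q3
  read 'a': q3 → q4
  read 'c': q4 → q1
  read 'a': q1 → q5
  read 'a': q5 → q4
  read 'a': q4 → q2
  read 'c': q2 → q2
  read 'b': q2 → q4
  end q4, accepted
w5:
  start at q4
  read 'a': q4 → q2
  read 'c': q2 → q2
  read 'a': q2 → q0
  read 'b': q0 → q3
  read 'c': q3 → q0
  read 'c': q0 → q1
  read 'b': q1 → q3
  end q3, rejected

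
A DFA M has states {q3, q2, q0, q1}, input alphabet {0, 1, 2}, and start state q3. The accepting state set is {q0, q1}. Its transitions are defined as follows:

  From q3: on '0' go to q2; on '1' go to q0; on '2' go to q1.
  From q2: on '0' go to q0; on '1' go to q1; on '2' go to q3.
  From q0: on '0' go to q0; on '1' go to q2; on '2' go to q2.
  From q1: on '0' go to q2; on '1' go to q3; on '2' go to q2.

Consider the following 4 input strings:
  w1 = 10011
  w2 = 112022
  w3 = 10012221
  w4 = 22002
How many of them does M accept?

3

w1: Trace: q3 -1-> q0 -0-> q0 -0-> q0 -1-> q2 -1-> q1  → end q1, accepted
w2: Trace: q3 -1-> q0 -1-> q2 -2-> q3 -0-> q2 -2-> q3 -2-> q1  → end q1, accepted
w3: Trace: q3 -1-> q0 -0-> q0 -0-> q0 -1-> q2 -2-> q3 -2-> q1 -2-> q2 -1-> q1  → end q1, accepted
w4: Trace: q3 -2-> q1 -2-> q2 -0-> q0 -0-> q0 -2-> q2  → end q2, rejected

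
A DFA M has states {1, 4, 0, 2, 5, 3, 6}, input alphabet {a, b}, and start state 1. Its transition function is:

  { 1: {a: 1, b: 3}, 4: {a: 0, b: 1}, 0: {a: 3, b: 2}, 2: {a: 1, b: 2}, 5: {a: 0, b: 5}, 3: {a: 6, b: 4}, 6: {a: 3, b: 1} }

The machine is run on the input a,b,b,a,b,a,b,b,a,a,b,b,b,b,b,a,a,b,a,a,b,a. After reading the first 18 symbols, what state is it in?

3

start at 1
read 'a': 1 → 1
read 'b': 1 → 3
read 'b': 3 → 4
read 'a': 4 → 0
read 'b': 0 → 2
read 'a': 2 → 1
read 'b': 1 → 3
read 'b': 3 → 4
read 'a': 4 → 0
read 'a': 0 → 3
read 'b': 3 → 4
read 'b': 4 → 1
read 'b': 1 → 3
read 'b': 3 → 4
read 'b': 4 → 1
read 'a': 1 → 1
read 'a': 1 → 1
read 'b': 1 → 3
After 18 symbols: 3.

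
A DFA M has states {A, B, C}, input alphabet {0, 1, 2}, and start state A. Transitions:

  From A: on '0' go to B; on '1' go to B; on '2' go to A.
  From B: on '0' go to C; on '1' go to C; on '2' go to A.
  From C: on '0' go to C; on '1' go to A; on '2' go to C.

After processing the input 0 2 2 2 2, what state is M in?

A

Trace: A -0-> B -2-> A -2-> A -2-> A -2-> A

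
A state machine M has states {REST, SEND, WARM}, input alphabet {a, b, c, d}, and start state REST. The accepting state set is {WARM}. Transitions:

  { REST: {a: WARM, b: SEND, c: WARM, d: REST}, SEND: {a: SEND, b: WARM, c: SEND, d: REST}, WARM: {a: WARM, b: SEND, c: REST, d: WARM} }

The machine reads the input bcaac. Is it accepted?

start at REST
read 'b': REST → SEND
read 'c': SEND → SEND
read 'a': SEND → SEND
read 'a': SEND → SEND
read 'c': SEND → SEND
End state SEND is not accepting.

No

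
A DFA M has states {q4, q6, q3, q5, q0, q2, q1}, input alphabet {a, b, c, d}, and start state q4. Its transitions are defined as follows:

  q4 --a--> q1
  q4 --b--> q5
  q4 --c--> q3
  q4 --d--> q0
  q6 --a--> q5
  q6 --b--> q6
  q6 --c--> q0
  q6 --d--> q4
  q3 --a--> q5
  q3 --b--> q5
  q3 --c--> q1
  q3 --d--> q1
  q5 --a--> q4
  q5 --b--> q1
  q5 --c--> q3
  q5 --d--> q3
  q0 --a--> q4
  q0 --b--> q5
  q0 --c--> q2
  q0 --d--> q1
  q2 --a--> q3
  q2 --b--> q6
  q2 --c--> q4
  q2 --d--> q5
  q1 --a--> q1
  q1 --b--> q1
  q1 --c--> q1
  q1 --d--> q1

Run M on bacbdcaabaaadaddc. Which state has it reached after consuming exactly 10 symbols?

start at q4
read 'b': q4 → q5
read 'a': q5 → q4
read 'c': q4 → q3
read 'b': q3 → q5
read 'd': q5 → q3
read 'c': q3 → q1
read 'a': q1 → q1
read 'a': q1 → q1
read 'b': q1 → q1
read 'a': q1 → q1
After 10 symbols: q1.

q1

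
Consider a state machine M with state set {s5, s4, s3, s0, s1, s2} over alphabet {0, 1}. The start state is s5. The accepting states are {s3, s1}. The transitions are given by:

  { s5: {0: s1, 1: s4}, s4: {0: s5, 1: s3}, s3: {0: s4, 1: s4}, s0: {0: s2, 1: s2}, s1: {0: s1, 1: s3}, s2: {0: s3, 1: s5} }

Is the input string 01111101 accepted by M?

s5 → s1 → s3 → s4 → s3 → s4 → s3 → s4 → s3
End state s3 is accepting.

Yes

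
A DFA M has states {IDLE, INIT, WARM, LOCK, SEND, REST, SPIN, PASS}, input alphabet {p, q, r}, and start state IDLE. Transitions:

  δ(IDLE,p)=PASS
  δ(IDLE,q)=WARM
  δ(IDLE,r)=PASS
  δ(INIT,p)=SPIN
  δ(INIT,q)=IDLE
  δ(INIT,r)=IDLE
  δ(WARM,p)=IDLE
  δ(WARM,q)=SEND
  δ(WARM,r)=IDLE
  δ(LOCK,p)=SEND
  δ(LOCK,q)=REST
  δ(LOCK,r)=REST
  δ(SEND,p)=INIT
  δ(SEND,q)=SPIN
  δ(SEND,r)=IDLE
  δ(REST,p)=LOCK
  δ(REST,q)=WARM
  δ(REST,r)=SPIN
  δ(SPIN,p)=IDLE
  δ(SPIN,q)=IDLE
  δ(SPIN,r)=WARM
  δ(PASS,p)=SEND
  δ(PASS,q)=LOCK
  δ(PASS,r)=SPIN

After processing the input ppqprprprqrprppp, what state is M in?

Trace: IDLE -p-> PASS -p-> SEND -q-> SPIN -p-> IDLE -r-> PASS -p-> SEND -r-> IDLE -p-> PASS -r-> SPIN -q-> IDLE -r-> PASS -p-> SEND -r-> IDLE -p-> PASS -p-> SEND -p-> INIT

INIT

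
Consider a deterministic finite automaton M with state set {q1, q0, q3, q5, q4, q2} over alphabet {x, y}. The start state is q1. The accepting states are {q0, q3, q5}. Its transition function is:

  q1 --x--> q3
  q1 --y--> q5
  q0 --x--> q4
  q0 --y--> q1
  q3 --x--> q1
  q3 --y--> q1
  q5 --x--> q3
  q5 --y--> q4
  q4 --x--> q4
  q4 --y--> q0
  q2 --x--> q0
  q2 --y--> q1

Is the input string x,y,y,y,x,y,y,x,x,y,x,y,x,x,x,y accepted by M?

No

start at q1
read 'x': q1 → q3
read 'y': q3 → q1
read 'y': q1 → q5
read 'y': q5 → q4
read 'x': q4 → q4
read 'y': q4 → q0
read 'y': q0 → q1
read 'x': q1 → q3
read 'x': q3 → q1
read 'y': q1 → q5
read 'x': q5 → q3
read 'y': q3 → q1
read 'x': q1 → q3
read 'x': q3 → q1
read 'x': q1 → q3
read 'y': q3 → q1
End state q1 is not accepting.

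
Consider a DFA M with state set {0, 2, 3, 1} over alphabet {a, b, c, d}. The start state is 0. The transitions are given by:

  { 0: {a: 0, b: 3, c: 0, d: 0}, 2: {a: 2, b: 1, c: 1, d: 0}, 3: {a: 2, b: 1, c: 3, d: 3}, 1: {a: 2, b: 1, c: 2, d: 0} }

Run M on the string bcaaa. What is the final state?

0 → 3 → 3 → 2 → 2 → 2

2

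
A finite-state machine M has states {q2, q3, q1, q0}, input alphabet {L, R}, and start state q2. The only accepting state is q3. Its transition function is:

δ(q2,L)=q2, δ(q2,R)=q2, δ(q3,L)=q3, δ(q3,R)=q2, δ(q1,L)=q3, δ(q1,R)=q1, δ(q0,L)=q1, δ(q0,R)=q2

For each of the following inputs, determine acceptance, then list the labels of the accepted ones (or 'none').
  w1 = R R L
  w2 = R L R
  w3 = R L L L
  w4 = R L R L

none

w1: q2 → q2 → q2 → q2  → end q2, rejected
w2: q2 → q2 → q2 → q2  → end q2, rejected
w3: q2 → q2 → q2 → q2 → q2  → end q2, rejected
w4: q2 → q2 → q2 → q2 → q2  → end q2, rejected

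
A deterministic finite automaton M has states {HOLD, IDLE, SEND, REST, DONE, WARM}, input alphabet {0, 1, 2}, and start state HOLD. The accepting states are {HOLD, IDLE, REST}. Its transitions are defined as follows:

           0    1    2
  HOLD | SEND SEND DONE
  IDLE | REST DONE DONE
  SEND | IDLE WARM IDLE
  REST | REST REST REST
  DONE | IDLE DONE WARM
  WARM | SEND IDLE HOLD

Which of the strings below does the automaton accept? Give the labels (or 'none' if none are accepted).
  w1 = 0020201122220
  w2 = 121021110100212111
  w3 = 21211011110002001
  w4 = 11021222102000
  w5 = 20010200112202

w2, w3, w4, w5

w1: HOLD → SEND → IDLE → DONE → IDLE → DONE → IDLE → DONE → DONE → WARM → HOLD → DONE → WARM → SEND  → end SEND, rejected
w2: HOLD → SEND → IDLE → DONE → IDLE → DONE → DONE → DONE → DONE → IDLE → DONE → IDLE → REST → REST → REST → REST → REST → REST → REST  → end REST, accepted
w3: HOLD → DONE → DONE → WARM → IDLE → DONE → IDLE → DONE → DONE → DONE → DONE → IDLE → REST → REST → REST → REST → REST → REST  → end REST, accepted
w4: HOLD → SEND → WARM → SEND → IDLE → DONE → WARM → HOLD → DONE → DONE → IDLE → DONE → IDLE → REST → REST  → end REST, accepted
w5: HOLD → DONE → IDLE → REST → REST → REST → REST → REST → REST → REST → REST → REST → REST → REST → REST  → end REST, accepted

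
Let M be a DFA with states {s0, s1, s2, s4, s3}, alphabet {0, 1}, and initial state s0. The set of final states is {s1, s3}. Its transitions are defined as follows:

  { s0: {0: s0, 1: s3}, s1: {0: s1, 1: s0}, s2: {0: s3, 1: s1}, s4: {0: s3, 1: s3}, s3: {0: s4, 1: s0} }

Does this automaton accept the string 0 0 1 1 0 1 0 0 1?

Trace: s0 -0-> s0 -0-> s0 -1-> s3 -1-> s0 -0-> s0 -1-> s3 -0-> s4 -0-> s3 -1-> s0
End state s0 is not accepting.

No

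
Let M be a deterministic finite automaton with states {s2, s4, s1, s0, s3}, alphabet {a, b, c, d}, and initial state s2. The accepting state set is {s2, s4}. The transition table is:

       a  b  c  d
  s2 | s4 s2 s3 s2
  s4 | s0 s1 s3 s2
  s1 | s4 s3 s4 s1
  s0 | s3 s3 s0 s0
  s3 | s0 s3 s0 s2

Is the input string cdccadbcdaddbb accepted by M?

Trace: s2 -c-> s3 -d-> s2 -c-> s3 -c-> s0 -a-> s3 -d-> s2 -b-> s2 -c-> s3 -d-> s2 -a-> s4 -d-> s2 -d-> s2 -b-> s2 -b-> s2
End state s2 is accepting.

Yes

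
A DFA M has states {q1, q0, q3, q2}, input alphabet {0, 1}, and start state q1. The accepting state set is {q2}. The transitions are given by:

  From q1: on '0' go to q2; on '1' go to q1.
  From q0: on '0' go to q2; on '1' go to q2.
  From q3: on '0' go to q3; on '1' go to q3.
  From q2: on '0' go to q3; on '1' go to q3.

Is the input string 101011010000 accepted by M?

q1 → q1 → q2 → q3 → q3 → q3 → q3 → q3 → q3 → q3 → q3 → q3 → q3
End state q3 is not accepting.

No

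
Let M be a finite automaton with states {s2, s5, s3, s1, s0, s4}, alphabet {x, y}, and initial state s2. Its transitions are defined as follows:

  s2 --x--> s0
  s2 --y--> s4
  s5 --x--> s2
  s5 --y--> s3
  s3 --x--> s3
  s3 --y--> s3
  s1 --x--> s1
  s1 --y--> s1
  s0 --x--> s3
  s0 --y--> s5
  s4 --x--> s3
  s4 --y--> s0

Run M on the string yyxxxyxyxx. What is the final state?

start at s2
read 'y': s2 → s4
read 'y': s4 → s0
read 'x': s0 → s3
read 'x': s3 → s3
read 'x': s3 → s3
read 'y': s3 → s3
read 'x': s3 → s3
read 'y': s3 → s3
read 'x': s3 → s3
read 'x': s3 → s3

s3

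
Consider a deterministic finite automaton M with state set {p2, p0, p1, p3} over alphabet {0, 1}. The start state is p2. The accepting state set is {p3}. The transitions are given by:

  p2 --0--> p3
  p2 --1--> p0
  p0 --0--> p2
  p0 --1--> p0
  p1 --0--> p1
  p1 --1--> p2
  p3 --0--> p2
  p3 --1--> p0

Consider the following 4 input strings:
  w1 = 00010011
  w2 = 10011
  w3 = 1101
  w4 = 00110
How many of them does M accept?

0

w1: Trace: p2 -0-> p3 -0-> p2 -0-> p3 -1-> p0 -0-> p2 -0-> p3 -1-> p0 -1-> p0  → end p0, rejected
w2: Trace: p2 -1-> p0 -0-> p2 -0-> p3 -1-> p0 -1-> p0  → end p0, rejected
w3: Trace: p2 -1-> p0 -1-> p0 -0-> p2 -1-> p0  → end p0, rejected
w4: Trace: p2 -0-> p3 -0-> p2 -1-> p0 -1-> p0 -0-> p2  → end p2, rejected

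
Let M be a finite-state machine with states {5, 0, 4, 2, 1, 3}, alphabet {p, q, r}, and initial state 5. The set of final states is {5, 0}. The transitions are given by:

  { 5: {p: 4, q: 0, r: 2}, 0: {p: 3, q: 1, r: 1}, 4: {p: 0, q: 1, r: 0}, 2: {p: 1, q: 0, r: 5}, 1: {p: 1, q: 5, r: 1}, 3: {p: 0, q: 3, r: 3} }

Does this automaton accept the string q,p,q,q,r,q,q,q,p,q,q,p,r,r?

No

Trace: 5 -q-> 0 -p-> 3 -q-> 3 -q-> 3 -r-> 3 -q-> 3 -q-> 3 -q-> 3 -p-> 0 -q-> 1 -q-> 5 -p-> 4 -r-> 0 -r-> 1
End state 1 is not accepting.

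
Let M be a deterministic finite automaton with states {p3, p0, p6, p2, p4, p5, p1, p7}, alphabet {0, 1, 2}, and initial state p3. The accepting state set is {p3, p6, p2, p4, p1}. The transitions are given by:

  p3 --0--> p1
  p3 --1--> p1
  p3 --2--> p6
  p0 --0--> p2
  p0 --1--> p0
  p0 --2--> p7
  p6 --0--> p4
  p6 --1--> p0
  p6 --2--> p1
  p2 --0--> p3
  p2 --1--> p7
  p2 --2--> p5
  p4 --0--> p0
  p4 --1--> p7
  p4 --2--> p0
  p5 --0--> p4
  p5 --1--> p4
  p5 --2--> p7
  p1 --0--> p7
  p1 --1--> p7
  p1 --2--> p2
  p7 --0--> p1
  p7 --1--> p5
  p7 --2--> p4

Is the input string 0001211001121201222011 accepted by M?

start at p3
read '0': p3 → p1
read '0': p1 → p7
read '0': p7 → p1
read '1': p1 → p7
read '2': p7 → p4
read '1': p4 → p7
read '1': p7 → p5
read '0': p5 → p4
read '0': p4 → p0
read '1': p0 → p0
read '1': p0 → p0
read '2': p0 → p7
read '1': p7 → p5
read '2': p5 → p7
read '0': p7 → p1
read '1': p1 → p7
read '2': p7 → p4
read '2': p4 → p0
read '2': p0 → p7
read '0': p7 → p1
read '1': p1 → p7
read '1': p7 → p5
End state p5 is not accepting.

No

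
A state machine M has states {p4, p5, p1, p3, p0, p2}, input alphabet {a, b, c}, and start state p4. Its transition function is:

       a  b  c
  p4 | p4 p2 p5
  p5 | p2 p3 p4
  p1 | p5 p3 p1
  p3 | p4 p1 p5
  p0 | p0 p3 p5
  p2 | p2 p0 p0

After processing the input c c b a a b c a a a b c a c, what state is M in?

p0

Trace: p4 -c-> p5 -c-> p4 -b-> p2 -a-> p2 -a-> p2 -b-> p0 -c-> p5 -a-> p2 -a-> p2 -a-> p2 -b-> p0 -c-> p5 -a-> p2 -c-> p0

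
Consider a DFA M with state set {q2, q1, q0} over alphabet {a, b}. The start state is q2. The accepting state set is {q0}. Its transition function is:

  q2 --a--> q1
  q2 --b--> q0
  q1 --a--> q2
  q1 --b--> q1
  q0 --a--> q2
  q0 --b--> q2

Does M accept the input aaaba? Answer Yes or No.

start at q2
read 'a': q2 → q1
read 'a': q1 → q2
read 'a': q2 → q1
read 'b': q1 → q1
read 'a': q1 → q2
End state q2 is not accepting.

No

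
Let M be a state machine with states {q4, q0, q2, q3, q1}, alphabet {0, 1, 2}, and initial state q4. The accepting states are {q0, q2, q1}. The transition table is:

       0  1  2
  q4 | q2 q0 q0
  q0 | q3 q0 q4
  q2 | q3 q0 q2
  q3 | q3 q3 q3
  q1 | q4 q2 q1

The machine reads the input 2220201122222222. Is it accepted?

No

start at q4
read '2': q4 → q0
read '2': q0 → q4
read '2': q4 → q0
read '0': q0 → q3
read '2': q3 → q3
read '0': q3 → q3
read '1': q3 → q3
read '1': q3 → q3
read '2': q3 → q3
read '2': q3 → q3
read '2': q3 → q3
read '2': q3 → q3
read '2': q3 → q3
read '2': q3 → q3
read '2': q3 → q3
read '2': q3 → q3
End state q3 is not accepting.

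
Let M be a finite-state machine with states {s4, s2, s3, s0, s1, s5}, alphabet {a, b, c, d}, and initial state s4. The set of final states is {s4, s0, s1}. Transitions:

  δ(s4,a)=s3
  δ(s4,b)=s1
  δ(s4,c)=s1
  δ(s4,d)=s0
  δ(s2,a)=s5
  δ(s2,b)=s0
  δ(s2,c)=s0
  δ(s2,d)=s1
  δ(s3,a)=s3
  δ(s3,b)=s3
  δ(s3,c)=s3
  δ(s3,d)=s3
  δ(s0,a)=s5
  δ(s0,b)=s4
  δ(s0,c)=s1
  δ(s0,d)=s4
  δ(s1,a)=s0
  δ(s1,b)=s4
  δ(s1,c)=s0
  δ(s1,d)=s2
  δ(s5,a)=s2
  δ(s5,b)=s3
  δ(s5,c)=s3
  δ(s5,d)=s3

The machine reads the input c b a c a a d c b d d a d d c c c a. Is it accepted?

Trace: s4 -c-> s1 -b-> s4 -a-> s3 -c-> s3 -a-> s3 -a-> s3 -d-> s3 -c-> s3 -b-> s3 -d-> s3 -d-> s3 -a-> s3 -d-> s3 -d-> s3 -c-> s3 -c-> s3 -c-> s3 -a-> s3
End state s3 is not accepting.

No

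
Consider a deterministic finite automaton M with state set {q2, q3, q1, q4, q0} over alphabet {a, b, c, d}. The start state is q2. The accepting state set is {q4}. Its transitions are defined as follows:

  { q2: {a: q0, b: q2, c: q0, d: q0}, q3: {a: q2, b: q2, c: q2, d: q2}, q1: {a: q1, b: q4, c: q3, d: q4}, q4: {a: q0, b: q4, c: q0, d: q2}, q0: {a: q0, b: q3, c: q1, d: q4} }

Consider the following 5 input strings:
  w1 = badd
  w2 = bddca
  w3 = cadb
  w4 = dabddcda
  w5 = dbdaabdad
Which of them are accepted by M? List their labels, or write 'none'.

w3, w5

w1: q2 → q2 → q0 → q4 → q2  → end q2, rejected
w2: q2 → q2 → q0 → q4 → q0 → q0  → end q0, rejected
w3: q2 → q0 → q0 → q4 → q4  → end q4, accepted
w4: q2 → q0 → q0 → q3 → q2 → q0 → q1 → q4 → q0  → end q0, rejected
w5: q2 → q0 → q3 → q2 → q0 → q0 → q3 → q2 → q0 → q4  → end q4, accepted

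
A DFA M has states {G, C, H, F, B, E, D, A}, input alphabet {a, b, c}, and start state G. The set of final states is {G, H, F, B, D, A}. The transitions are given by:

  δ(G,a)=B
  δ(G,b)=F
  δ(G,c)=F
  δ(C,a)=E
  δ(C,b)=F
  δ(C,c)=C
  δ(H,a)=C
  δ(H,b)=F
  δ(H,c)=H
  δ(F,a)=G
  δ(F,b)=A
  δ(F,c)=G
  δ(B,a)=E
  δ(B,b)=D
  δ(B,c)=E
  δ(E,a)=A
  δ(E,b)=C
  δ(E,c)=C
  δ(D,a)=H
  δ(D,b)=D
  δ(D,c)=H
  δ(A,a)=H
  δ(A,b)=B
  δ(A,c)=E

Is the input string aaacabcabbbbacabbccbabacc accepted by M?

Trace: G -a-> B -a-> E -a-> A -c-> E -a-> A -b-> B -c-> E -a-> A -b-> B -b-> D -b-> D -b-> D -a-> H -c-> H -a-> C -b-> F -b-> A -c-> E -c-> C -b-> F -a-> G -b-> F -a-> G -c-> F -c-> G
End state G is accepting.

Yes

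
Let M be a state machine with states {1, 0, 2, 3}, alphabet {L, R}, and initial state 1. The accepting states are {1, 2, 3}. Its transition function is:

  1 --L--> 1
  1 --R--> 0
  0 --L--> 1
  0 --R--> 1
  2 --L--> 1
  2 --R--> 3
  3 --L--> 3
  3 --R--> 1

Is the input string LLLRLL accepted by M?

start at 1
read 'L': 1 → 1
read 'L': 1 → 1
read 'L': 1 → 1
read 'R': 1 → 0
read 'L': 0 → 1
read 'L': 1 → 1
End state 1 is accepting.

Yes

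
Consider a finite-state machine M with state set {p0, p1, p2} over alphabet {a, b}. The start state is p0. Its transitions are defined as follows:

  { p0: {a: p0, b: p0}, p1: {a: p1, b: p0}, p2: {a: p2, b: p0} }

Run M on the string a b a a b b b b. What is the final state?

p0

Trace: p0 -a-> p0 -b-> p0 -a-> p0 -a-> p0 -b-> p0 -b-> p0 -b-> p0 -b-> p0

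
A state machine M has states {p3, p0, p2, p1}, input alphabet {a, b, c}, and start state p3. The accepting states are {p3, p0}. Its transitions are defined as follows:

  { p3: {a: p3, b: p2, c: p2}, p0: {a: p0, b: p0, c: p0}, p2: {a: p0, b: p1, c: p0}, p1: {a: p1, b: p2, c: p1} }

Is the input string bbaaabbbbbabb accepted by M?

start at p3
read 'b': p3 → p2
read 'b': p2 → p1
read 'a': p1 → p1
read 'a': p1 → p1
read 'a': p1 → p1
read 'b': p1 → p2
read 'b': p2 → p1
read 'b': p1 → p2
read 'b': p2 → p1
read 'b': p1 → p2
read 'a': p2 → p0
read 'b': p0 → p0
read 'b': p0 → p0
End state p0 is accepting.

Yes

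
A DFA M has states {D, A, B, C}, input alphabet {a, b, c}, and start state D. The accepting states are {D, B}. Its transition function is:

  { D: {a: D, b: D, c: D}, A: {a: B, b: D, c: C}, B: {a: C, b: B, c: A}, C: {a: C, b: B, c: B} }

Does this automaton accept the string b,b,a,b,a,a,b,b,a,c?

Trace: D -b-> D -b-> D -a-> D -b-> D -a-> D -a-> D -b-> D -b-> D -a-> D -c-> D
End state D is accepting.

Yes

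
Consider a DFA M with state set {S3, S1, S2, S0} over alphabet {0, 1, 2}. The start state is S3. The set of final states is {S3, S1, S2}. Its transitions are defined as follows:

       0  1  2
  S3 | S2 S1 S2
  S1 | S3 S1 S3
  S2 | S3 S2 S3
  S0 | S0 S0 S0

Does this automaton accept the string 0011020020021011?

Yes

start at S3
read '0': S3 → S2
read '0': S2 → S3
read '1': S3 → S1
read '1': S1 → S1
read '0': S1 → S3
read '2': S3 → S2
read '0': S2 → S3
read '0': S3 → S2
read '2': S2 → S3
read '0': S3 → S2
read '0': S2 → S3
read '2': S3 → S2
read '1': S2 → S2
read '0': S2 → S3
read '1': S3 → S1
read '1': S1 → S1
End state S1 is accepting.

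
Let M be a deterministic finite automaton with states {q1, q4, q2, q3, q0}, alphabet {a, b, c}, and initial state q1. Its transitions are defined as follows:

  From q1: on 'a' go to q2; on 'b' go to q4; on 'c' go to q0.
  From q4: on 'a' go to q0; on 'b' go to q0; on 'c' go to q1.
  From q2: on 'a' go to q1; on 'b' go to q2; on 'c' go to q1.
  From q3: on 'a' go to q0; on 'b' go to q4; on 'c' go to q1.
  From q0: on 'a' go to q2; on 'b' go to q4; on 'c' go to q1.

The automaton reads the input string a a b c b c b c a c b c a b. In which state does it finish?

start at q1
read 'a': q1 → q2
read 'a': q2 → q1
read 'b': q1 → q4
read 'c': q4 → q1
read 'b': q1 → q4
read 'c': q4 → q1
read 'b': q1 → q4
read 'c': q4 → q1
read 'a': q1 → q2
read 'c': q2 → q1
read 'b': q1 → q4
read 'c': q4 → q1
read 'a': q1 → q2
read 'b': q2 → q2

q2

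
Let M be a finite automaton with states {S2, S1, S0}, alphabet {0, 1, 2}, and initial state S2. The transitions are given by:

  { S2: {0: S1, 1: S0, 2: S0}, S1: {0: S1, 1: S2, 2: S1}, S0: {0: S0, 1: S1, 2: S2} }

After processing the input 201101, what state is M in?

start at S2
read '2': S2 → S0
read '0': S0 → S0
read '1': S0 → S1
read '1': S1 → S2
read '0': S2 → S1
read '1': S1 → S2

S2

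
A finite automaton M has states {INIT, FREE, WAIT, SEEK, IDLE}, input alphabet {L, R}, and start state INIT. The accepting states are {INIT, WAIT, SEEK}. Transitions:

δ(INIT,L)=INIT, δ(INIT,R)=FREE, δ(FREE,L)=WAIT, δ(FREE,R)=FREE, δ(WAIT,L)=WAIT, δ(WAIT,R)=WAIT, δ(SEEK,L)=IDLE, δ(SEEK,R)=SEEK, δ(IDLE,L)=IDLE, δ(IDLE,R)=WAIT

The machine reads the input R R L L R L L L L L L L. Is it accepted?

Yes

Trace: INIT -R-> FREE -R-> FREE -L-> WAIT -L-> WAIT -R-> WAIT -L-> WAIT -L-> WAIT -L-> WAIT -L-> WAIT -L-> WAIT -L-> WAIT -L-> WAIT
End state WAIT is accepting.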